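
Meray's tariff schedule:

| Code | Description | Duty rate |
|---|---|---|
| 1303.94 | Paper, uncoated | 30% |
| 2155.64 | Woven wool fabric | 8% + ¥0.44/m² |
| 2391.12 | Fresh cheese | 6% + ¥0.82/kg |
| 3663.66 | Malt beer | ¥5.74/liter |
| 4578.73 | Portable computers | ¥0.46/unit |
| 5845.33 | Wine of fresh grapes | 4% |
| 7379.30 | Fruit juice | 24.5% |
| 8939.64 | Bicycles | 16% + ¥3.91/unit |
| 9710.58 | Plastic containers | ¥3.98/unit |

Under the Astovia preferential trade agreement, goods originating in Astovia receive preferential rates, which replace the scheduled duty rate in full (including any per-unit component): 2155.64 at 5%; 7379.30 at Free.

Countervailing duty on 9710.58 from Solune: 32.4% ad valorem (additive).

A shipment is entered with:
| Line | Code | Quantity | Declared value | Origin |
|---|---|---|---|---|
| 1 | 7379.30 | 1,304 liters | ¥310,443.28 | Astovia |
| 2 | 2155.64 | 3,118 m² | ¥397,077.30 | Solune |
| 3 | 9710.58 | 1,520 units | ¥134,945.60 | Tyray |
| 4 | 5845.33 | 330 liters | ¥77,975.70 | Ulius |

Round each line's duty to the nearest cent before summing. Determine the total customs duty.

Line 1 (7379.30, Astovia, 1,304 liters, ¥310,443.28):
Base rate for 7379.30 is 24.5%.
Origin Astovia qualifies under the Meray–Astovia agreement and 7379.30 is covered: preferential rate Free applies instead.
Duty = ¥310,443.28 × 0% = ¥0.00.
Line 2 (2155.64, Solune, 3,118 m², ¥397,077.30):
Base rate for 2155.64 is 8% + ¥0.44/m².
2155.64 has an FTA preferential rate, but origin Solune is not Astovia; base rate stands.
Duty = ¥397,077.30 × 8% + 3,118 × ¥0.44 = ¥33,138.10.
Line 3 (9710.58, Tyray, 1,520 units, ¥134,945.60):
Base rate for 9710.58 is ¥3.98/unit.
The additional-duty order on 9710.58 targets Solune, not Tyray; it does not apply.
Duty = 1,520 × ¥3.98 = ¥6,049.60.
Line 4 (5845.33, Ulius, 330 liters, ¥77,975.70):
Base rate for 5845.33 is 4%.
Duty = ¥77,975.70 × 4% = ¥3,119.03.
Total = ¥0.00 + ¥33,138.10 + ¥6,049.60 + ¥3,119.03 = ¥42,306.73.

¥42,306.73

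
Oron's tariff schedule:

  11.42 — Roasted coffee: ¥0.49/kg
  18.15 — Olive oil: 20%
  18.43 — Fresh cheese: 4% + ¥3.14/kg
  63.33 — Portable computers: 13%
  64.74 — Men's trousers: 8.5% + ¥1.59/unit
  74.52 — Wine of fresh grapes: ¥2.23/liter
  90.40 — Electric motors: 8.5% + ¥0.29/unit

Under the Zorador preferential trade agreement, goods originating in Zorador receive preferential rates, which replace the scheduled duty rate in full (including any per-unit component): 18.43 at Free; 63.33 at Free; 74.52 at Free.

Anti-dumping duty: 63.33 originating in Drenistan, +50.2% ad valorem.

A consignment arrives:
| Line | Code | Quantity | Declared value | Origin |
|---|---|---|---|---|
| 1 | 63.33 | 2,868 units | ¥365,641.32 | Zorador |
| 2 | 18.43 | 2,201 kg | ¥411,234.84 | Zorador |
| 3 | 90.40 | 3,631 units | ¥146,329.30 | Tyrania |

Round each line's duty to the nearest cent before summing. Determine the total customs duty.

Line 1 (63.33, Zorador, 2,868 units, ¥365,641.32):
Base rate for 63.33 is 13%.
Origin Zorador qualifies under the Oron–Zorador agreement and 63.33 is covered: preferential rate Free applies instead.
The additional-duty order on 63.33 targets Drenistan, not Zorador; it does not apply.
Duty = ¥365,641.32 × 0% = ¥0.00.
Line 2 (18.43, Zorador, 2,201 kg, ¥411,234.84):
Base rate for 18.43 is 4% + ¥3.14/kg.
Origin Zorador qualifies under the Oron–Zorador agreement and 18.43 is covered: preferential rate Free applies instead.
Duty = ¥411,234.84 × 0% = ¥0.00.
Line 3 (90.40, Tyrania, 3,631 units, ¥146,329.30):
Base rate for 90.40 is 8.5% + ¥0.29/unit.
Duty = ¥146,329.30 × 8.5% + 3,631 × ¥0.29 = ¥13,490.98.
Total = ¥0.00 + ¥0.00 + ¥13,490.98 = ¥13,490.98.

¥13,490.98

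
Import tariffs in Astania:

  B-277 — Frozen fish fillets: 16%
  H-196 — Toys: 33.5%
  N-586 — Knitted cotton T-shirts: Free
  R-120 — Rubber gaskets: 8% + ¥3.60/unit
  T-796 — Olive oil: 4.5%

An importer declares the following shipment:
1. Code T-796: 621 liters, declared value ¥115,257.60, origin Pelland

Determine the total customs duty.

¥5,186.59

Line 1 (T-796, Pelland, 621 liters, ¥115,257.60):
Base rate for T-796 is 4.5%.
Duty = ¥115,257.60 × 4.5% = ¥5,186.59.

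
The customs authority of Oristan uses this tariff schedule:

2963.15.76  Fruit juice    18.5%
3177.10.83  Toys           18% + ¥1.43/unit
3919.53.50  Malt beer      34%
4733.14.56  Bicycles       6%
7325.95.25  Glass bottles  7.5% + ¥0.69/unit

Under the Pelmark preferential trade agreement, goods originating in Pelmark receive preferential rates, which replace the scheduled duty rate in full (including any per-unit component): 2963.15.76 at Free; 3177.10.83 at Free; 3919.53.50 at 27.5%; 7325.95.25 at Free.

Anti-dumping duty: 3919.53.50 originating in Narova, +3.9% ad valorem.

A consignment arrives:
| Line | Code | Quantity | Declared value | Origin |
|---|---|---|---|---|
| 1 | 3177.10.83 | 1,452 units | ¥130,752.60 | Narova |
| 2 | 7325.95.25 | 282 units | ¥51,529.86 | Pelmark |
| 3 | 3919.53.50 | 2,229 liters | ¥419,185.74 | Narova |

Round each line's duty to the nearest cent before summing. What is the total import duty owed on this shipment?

¥184,483.23

Line 1 (3177.10.83, Narova, 1,452 units, ¥130,752.60):
Base rate for 3177.10.83 is 18% + ¥1.43/unit.
3177.10.83 has an FTA preferential rate, but origin Narova is not Pelmark; base rate stands.
Duty = ¥130,752.60 × 18% + 1,452 × ¥1.43 = ¥25,611.83.
Line 2 (7325.95.25, Pelmark, 282 units, ¥51,529.86):
Base rate for 7325.95.25 is 7.5% + ¥0.69/unit.
Origin Pelmark qualifies under the Oristan–Pelmark agreement and 7325.95.25 is covered: preferential rate Free applies instead.
Duty = ¥51,529.86 × 0% = ¥0.00.
Line 3 (3919.53.50, Narova, 2,229 liters, ¥419,185.74):
Base rate for 3919.53.50 is 34%.
3919.53.50 has an FTA preferential rate, but origin Narova is not Pelmark; base rate stands.
Additional duty on 3919.53.50 from Narova: +3.9%. Applied ad valorem rate: 34% + 3.9% = 37.9%.
Duty = ¥419,185.74 × 37.9% = ¥158,871.40.
Total = ¥25,611.83 + ¥0.00 + ¥158,871.40 = ¥184,483.23.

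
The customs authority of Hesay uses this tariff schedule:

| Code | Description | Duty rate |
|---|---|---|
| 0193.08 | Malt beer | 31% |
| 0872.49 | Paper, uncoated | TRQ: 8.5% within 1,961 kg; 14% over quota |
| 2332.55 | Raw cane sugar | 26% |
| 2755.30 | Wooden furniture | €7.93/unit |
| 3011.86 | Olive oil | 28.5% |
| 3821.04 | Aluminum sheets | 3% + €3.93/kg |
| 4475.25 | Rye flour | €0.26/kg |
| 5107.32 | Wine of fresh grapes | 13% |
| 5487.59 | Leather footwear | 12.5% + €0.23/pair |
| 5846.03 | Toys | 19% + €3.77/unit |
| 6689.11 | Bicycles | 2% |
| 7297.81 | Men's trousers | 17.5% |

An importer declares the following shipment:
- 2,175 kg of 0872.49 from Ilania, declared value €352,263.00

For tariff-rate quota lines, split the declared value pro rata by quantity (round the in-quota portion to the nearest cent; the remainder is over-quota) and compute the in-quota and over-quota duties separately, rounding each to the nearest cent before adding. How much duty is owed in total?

Line 1 (0872.49, Ilania, 2,175 kg, €352,263.00):
Code 0872.49 is under a tariff-rate quota (threshold 1,961 kg). In-quota: 1,961 kg at 8.5%; over-quota: 214 kg at 14%.
Pro-rata value split: in-quota = €352,263.00 × 1,961/2,175 = €317,603.56; over-quota = €352,263.00 − €317,603.56 = €34,659.44.
In-quota duty = €317,603.56 × 8.5% = €26,996.30. Over-quota duty = €34,659.44 × 14% = €4,852.32.
Line duty = €26,996.30 + €4,852.32 = €31,848.62.

€31,848.62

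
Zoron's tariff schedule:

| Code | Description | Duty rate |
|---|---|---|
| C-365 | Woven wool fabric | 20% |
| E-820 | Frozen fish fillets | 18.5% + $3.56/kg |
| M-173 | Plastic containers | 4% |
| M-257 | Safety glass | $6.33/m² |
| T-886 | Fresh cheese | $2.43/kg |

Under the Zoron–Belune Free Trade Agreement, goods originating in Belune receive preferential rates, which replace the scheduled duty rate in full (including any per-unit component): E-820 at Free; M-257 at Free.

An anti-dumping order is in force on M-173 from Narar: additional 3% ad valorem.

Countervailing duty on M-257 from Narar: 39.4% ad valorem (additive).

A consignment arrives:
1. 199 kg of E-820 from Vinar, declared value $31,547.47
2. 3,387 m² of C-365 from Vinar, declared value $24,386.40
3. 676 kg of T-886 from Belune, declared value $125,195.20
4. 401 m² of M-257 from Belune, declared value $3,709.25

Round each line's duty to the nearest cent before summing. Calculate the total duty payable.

$13,064.68

Line 1 (E-820, Vinar, 199 kg, $31,547.47):
Base rate for E-820 is 18.5% + $3.56/kg.
E-820 has an FTA preferential rate, but origin Vinar is not Belune; base rate stands.
Duty = $31,547.47 × 18.5% + 199 × $3.56 = $6,544.72.
Line 2 (C-365, Vinar, 3,387 m², $24,386.40):
Base rate for C-365 is 20%.
Duty = $24,386.40 × 20% = $4,877.28.
Line 3 (T-886, Belune, 676 kg, $125,195.20):
Base rate for T-886 is $2.43/kg.
Origin Belune is the FTA partner but T-886 is not on the preference list; base rate stands.
Duty = 676 × $2.43 = $1,642.68.
Line 4 (M-257, Belune, 401 m², $3,709.25):
Base rate for M-257 is $6.33/m².
Origin Belune qualifies under the Zoron–Belune agreement and M-257 is covered: preferential rate Free applies instead.
The additional-duty order on M-257 targets Narar, not Belune; it does not apply.
Duty = $3,709.25 × 0% = $0.00.
Total = $6,544.72 + $4,877.28 + $1,642.68 + $0.00 = $13,064.68.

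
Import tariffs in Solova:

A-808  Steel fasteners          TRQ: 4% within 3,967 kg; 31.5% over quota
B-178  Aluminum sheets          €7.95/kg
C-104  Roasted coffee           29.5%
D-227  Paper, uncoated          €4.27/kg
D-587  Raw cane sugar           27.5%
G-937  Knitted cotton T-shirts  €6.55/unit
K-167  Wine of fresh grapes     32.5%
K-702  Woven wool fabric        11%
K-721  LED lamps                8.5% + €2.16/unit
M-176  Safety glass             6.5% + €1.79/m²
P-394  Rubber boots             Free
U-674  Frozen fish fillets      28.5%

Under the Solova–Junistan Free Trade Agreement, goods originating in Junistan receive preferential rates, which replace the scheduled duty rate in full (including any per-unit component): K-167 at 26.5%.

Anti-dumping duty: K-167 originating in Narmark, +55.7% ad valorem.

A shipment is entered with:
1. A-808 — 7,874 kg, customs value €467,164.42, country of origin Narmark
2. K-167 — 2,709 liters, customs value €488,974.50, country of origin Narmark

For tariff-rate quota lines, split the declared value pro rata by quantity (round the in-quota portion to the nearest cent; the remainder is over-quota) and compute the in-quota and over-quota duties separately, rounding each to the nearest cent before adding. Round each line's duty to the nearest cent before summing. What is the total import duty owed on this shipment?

Line 1 (A-808, Narmark, 7,874 kg, €467,164.42):
Code A-808 is under a tariff-rate quota (threshold 3,967 kg). In-quota: 3,967 kg at 4%; over-quota: 3,907 kg at 31.5%.
Pro-rata value split: in-quota = €467,164.42 × 3,967/7,874 = €235,362.11; over-quota = €467,164.42 − €235,362.11 = €231,802.31.
In-quota duty = €235,362.11 × 4% = €9,414.48. Over-quota duty = €231,802.31 × 31.5% = €73,017.73.
Line duty = €9,414.48 + €73,017.73 = €82,432.21.
Line 2 (K-167, Narmark, 2,709 liters, €488,974.50):
Base rate for K-167 is 32.5%.
K-167 has an FTA preferential rate, but origin Narmark is not Junistan; base rate stands.
Additional duty on K-167 from Narmark: +55.7%. Applied ad valorem rate: 32.5% + 55.7% = 88.2%.
Duty = €488,974.50 × 88.2% = €431,275.51.
Total = €82,432.21 + €431,275.51 = €513,707.72.

€513,707.72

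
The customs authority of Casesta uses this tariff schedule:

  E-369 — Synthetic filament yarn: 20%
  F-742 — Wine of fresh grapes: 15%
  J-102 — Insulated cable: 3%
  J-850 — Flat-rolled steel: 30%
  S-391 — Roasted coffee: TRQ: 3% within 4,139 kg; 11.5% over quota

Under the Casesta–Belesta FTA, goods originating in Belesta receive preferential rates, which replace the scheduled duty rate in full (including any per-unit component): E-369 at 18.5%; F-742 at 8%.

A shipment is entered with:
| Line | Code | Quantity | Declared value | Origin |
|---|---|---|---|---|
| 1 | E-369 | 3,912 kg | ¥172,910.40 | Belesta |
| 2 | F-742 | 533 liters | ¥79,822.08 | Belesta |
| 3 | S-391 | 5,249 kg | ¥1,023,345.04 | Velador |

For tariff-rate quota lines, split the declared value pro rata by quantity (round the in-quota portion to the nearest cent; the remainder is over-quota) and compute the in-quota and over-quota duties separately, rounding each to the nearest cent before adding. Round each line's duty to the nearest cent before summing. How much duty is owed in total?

¥87,469.01

Line 1 (E-369, Belesta, 3,912 kg, ¥172,910.40):
Base rate for E-369 is 20%.
Origin Belesta qualifies under the Casesta–Belesta agreement and E-369 is covered: preferential rate 18.5% applies instead.
Duty = ¥172,910.40 × 18.5% = ¥31,988.42.
Line 2 (F-742, Belesta, 533 liters, ¥79,822.08):
Base rate for F-742 is 15%.
Origin Belesta qualifies under the Casesta–Belesta agreement and F-742 is covered: preferential rate 8% applies instead.
Duty = ¥79,822.08 × 8% = ¥6,385.77.
Line 3 (S-391, Velador, 5,249 kg, ¥1,023,345.04):
Code S-391 is under a tariff-rate quota (threshold 4,139 kg). In-quota: 4,139 kg at 3%; over-quota: 1,110 kg at 11.5%.
Pro-rata value split: in-quota = ¥1,023,345.04 × 4,139/5,249 = ¥806,939.44; over-quota = ¥1,023,345.04 − ¥806,939.44 = ¥216,405.60.
In-quota duty = ¥806,939.44 × 3% = ¥24,208.18. Over-quota duty = ¥216,405.60 × 11.5% = ¥24,886.64.
Line duty = ¥24,208.18 + ¥24,886.64 = ¥49,094.82.
Total = ¥31,988.42 + ¥6,385.77 + ¥49,094.82 = ¥87,469.01.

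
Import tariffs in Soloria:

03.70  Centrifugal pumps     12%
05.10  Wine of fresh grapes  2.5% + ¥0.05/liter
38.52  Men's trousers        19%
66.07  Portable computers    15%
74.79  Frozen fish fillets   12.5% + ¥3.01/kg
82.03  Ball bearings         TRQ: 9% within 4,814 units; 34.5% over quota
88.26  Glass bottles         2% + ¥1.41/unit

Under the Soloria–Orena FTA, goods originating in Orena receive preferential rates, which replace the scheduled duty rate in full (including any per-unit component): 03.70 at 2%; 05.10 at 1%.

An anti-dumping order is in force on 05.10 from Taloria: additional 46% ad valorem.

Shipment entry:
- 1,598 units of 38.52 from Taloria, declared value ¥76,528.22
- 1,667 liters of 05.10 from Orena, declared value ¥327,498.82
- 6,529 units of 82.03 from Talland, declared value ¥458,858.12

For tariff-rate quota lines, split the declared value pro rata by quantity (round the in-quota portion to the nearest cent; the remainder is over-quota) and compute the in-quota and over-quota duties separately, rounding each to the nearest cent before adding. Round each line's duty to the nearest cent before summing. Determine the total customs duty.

Line 1 (38.52, Taloria, 1,598 units, ¥76,528.22):
Base rate for 38.52 is 19%.
Duty = ¥76,528.22 × 19% = ¥14,540.36.
Line 2 (05.10, Orena, 1,667 liters, ¥327,498.82):
Base rate for 05.10 is 2.5% + ¥0.05/liter.
Origin Orena qualifies under the Soloria–Orena agreement and 05.10 is covered: preferential rate 1% applies instead.
The additional-duty order on 05.10 targets Taloria, not Orena; it does not apply.
Duty = ¥327,498.82 × 1% = ¥3,274.99.
Line 3 (82.03, Talland, 6,529 units, ¥458,858.12):
Code 82.03 is under a tariff-rate quota (threshold 4,814 units). In-quota: 4,814 units at 9%; over-quota: 1,715 units at 34.5%.
Pro-rata value split: in-quota = ¥458,858.12 × 4,814/6,529 = ¥338,327.92; over-quota = ¥458,858.12 − ¥338,327.92 = ¥120,530.20.
In-quota duty = ¥338,327.92 × 9% = ¥30,449.51. Over-quota duty = ¥120,530.20 × 34.5% = ¥41,582.92.
Line duty = ¥30,449.51 + ¥41,582.92 = ¥72,032.43.
Total = ¥14,540.36 + ¥3,274.99 + ¥72,032.43 = ¥89,847.78.

¥89,847.78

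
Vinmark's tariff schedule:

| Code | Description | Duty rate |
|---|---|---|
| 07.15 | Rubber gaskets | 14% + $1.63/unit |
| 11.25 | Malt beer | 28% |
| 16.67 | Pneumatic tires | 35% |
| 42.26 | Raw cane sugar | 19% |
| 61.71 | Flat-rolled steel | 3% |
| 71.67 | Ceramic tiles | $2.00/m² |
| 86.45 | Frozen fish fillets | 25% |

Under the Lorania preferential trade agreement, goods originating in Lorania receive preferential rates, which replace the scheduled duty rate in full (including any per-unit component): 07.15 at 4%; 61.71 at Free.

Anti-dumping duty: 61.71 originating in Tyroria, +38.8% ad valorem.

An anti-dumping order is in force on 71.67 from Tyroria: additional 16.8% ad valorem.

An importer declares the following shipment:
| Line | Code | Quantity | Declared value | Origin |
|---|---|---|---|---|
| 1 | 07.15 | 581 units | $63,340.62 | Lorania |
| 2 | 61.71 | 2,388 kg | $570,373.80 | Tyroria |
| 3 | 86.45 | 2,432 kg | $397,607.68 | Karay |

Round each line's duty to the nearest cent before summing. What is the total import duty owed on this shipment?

Line 1 (07.15, Lorania, 581 units, $63,340.62):
Base rate for 07.15 is 14% + $1.63/unit.
Origin Lorania qualifies under the Vinmark–Lorania agreement and 07.15 is covered: preferential rate 4% applies instead.
Duty = $63,340.62 × 4% = $2,533.62.
Line 2 (61.71, Tyroria, 2,388 kg, $570,373.80):
Base rate for 61.71 is 3%.
61.71 has an FTA preferential rate, but origin Tyroria is not Lorania; base rate stands.
Additional duty on 61.71 from Tyroria: +38.8%. Applied ad valorem rate: 3% + 38.8% = 41.8%.
Duty = $570,373.80 × 41.8% = $238,416.25.
Line 3 (86.45, Karay, 2,432 kg, $397,607.68):
Base rate for 86.45 is 25%.
Duty = $397,607.68 × 25% = $99,401.92.
Total = $2,533.62 + $238,416.25 + $99,401.92 = $340,351.79.

$340,351.79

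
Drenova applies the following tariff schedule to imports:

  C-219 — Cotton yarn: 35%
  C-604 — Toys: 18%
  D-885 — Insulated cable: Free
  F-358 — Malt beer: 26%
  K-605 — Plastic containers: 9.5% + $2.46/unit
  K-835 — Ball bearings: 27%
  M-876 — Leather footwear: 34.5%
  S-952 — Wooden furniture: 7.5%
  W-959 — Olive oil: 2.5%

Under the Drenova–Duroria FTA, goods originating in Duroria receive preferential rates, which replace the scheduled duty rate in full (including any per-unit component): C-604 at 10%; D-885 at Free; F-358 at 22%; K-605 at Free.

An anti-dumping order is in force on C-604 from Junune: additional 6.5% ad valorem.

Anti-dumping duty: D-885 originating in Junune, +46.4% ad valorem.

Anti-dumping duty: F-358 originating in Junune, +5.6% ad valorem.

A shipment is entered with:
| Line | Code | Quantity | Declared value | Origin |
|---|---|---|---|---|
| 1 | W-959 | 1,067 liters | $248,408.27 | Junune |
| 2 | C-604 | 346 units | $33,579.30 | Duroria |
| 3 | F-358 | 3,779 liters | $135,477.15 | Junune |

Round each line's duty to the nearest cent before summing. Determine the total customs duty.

$52,378.92

Line 1 (W-959, Junune, 1,067 liters, $248,408.27):
Base rate for W-959 is 2.5%.
Duty = $248,408.27 × 2.5% = $6,210.21.
Line 2 (C-604, Duroria, 346 units, $33,579.30):
Base rate for C-604 is 18%.
Origin Duroria qualifies under the Drenova–Duroria agreement and C-604 is covered: preferential rate 10% applies instead.
The additional-duty order on C-604 targets Junune, not Duroria; it does not apply.
Duty = $33,579.30 × 10% = $3,357.93.
Line 3 (F-358, Junune, 3,779 liters, $135,477.15):
Base rate for F-358 is 26%.
F-358 has an FTA preferential rate, but origin Junune is not Duroria; base rate stands.
Additional duty on F-358 from Junune: +5.6%. Applied ad valorem rate: 26% + 5.6% = 31.6%.
Duty = $135,477.15 × 31.6% = $42,810.78.
Total = $6,210.21 + $3,357.93 + $42,810.78 = $52,378.92.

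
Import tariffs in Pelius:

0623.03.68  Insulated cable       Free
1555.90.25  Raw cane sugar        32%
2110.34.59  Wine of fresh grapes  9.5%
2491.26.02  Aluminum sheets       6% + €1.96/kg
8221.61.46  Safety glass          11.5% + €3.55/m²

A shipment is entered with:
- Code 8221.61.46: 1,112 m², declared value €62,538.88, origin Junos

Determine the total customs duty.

Line 1 (8221.61.46, Junos, 1,112 m², €62,538.88):
Base rate for 8221.61.46 is 11.5% + €3.55/m².
Duty = €62,538.88 × 11.5% + 1,112 × €3.55 = €11,139.57.

€11,139.57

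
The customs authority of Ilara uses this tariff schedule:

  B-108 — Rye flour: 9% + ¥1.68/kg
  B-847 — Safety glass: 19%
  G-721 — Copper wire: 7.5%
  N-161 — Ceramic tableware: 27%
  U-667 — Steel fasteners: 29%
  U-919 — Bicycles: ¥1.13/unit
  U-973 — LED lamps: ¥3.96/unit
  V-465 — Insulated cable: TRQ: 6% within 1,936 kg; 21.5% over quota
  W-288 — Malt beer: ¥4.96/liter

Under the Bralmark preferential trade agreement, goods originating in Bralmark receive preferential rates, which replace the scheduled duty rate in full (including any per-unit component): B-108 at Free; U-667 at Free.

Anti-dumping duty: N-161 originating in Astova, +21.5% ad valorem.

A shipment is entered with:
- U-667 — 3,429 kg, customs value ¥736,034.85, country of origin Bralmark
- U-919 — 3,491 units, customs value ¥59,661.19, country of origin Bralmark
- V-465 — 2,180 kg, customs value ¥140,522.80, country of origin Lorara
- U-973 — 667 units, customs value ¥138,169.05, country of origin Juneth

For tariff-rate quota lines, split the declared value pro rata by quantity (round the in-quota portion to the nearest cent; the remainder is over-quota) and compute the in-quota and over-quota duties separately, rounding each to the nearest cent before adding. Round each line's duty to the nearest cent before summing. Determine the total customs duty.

¥17,455.39

Line 1 (U-667, Bralmark, 3,429 kg, ¥736,034.85):
Base rate for U-667 is 29%.
Origin Bralmark qualifies under the Ilara–Bralmark agreement and U-667 is covered: preferential rate Free applies instead.
Duty = ¥736,034.85 × 0% = ¥0.00.
Line 2 (U-919, Bralmark, 3,491 units, ¥59,661.19):
Base rate for U-919 is ¥1.13/unit.
Origin Bralmark is the FTA partner but U-919 is not on the preference list; base rate stands.
Duty = 3,491 × ¥1.13 = ¥3,944.83.
Line 3 (V-465, Lorara, 2,180 kg, ¥140,522.80):
Code V-465 is under a tariff-rate quota (threshold 1,936 kg). In-quota: 1,936 kg at 6%; over-quota: 244 kg at 21.5%.
Pro-rata value split: in-quota = ¥140,522.80 × 1,936/2,180 = ¥124,794.56; over-quota = ¥140,522.80 − ¥124,794.56 = ¥15,728.24.
In-quota duty = ¥124,794.56 × 6% = ¥7,487.67. Over-quota duty = ¥15,728.24 × 21.5% = ¥3,381.57.
Line duty = ¥7,487.67 + ¥3,381.57 = ¥10,869.24.
Line 4 (U-973, Juneth, 667 units, ¥138,169.05):
Base rate for U-973 is ¥3.96/unit.
Duty = 667 × ¥3.96 = ¥2,641.32.
Total = ¥0.00 + ¥3,944.83 + ¥10,869.24 + ¥2,641.32 = ¥17,455.39.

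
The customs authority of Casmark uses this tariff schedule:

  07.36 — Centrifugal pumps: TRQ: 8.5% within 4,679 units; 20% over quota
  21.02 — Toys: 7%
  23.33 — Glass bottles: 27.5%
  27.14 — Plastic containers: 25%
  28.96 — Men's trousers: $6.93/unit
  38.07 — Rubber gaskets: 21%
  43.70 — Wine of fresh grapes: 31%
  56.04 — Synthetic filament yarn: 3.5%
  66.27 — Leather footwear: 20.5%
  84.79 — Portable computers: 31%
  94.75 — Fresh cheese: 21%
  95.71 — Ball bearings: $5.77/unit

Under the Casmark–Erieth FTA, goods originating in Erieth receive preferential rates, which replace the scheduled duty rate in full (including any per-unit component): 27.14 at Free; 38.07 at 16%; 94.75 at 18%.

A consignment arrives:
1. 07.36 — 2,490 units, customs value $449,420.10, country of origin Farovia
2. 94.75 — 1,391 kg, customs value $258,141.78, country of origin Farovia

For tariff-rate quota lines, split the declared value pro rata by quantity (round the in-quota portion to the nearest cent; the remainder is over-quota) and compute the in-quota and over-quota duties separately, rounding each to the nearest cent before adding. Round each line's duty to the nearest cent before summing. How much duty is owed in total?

Line 1 (07.36, Farovia, 2,490 units, $449,420.10):
Code 07.36 is under a tariff-rate quota (threshold 4,679 units). Quantity 2,490 units is within the quota, so the in-quota rate 8.5% applies to the full value.
Duty = $449,420.10 × 8.5% = $38,200.71.
Line 2 (94.75, Farovia, 1,391 kg, $258,141.78):
Base rate for 94.75 is 21%.
94.75 has an FTA preferential rate, but origin Farovia is not Erieth; base rate stands.
Duty = $258,141.78 × 21% = $54,209.77.
Total = $38,200.71 + $54,209.77 = $92,410.48.

$92,410.48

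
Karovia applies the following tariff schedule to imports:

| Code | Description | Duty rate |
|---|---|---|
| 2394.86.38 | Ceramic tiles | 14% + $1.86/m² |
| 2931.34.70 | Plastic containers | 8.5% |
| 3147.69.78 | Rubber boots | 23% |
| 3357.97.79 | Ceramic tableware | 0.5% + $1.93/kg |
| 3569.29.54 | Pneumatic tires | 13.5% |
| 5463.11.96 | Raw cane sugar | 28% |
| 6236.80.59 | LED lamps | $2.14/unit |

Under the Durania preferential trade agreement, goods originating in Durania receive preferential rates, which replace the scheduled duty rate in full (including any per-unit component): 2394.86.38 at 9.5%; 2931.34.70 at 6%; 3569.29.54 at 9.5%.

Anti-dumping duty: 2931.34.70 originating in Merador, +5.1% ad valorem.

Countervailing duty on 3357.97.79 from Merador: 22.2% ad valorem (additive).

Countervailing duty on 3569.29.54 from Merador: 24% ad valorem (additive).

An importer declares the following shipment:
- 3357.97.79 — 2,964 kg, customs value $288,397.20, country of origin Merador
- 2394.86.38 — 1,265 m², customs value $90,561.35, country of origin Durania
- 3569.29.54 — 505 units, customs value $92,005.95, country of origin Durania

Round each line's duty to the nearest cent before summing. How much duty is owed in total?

$88,530.58

Line 1 (3357.97.79, Merador, 2,964 kg, $288,397.20):
Base rate for 3357.97.79 is 0.5% + $1.93/kg.
Additional duty on 3357.97.79 from Merador: +22.2%. Applied ad valorem rate: 0.5% + 22.2% = 22.7%.
Duty = $288,397.20 × 22.7% + 2,964 × $1.93 = $71,186.68.
Line 2 (2394.86.38, Durania, 1,265 m², $90,561.35):
Base rate for 2394.86.38 is 14% + $1.86/m².
Origin Durania qualifies under the Karovia–Durania agreement and 2394.86.38 is covered: preferential rate 9.5% applies instead.
Duty = $90,561.35 × 9.5% = $8,603.33.
Line 3 (3569.29.54, Durania, 505 units, $92,005.95):
Base rate for 3569.29.54 is 13.5%.
Origin Durania qualifies under the Karovia–Durania agreement and 3569.29.54 is covered: preferential rate 9.5% applies instead.
The additional-duty order on 3569.29.54 targets Merador, not Durania; it does not apply.
Duty = $92,005.95 × 9.5% = $8,740.57.
Total = $71,186.68 + $8,603.33 + $8,740.57 = $88,530.58.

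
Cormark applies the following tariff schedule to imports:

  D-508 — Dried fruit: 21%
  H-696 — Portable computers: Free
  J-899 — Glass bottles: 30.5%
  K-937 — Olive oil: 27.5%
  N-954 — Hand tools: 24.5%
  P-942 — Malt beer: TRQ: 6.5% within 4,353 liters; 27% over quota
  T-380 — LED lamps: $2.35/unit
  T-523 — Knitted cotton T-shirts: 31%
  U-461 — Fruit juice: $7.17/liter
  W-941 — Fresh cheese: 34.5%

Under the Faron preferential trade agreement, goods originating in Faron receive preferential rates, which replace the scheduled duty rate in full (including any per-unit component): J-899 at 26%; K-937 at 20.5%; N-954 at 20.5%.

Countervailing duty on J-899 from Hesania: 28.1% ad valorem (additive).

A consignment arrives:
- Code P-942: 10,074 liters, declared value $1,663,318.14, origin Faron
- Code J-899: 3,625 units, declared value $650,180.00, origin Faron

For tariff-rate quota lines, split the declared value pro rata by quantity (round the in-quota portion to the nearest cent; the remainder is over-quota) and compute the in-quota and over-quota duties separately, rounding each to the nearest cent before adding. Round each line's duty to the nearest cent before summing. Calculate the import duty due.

$470,804.31

Line 1 (P-942, Faron, 10,074 liters, $1,663,318.14):
Code P-942 is under a tariff-rate quota (threshold 4,353 liters). In-quota: 4,353 liters at 6.5%; over-quota: 5,721 liters at 27%.
Pro-rata value split: in-quota = $1,663,318.14 × 4,353/10,074 = $718,723.83; over-quota = $1,663,318.14 − $718,723.83 = $944,594.31.
In-quota duty = $718,723.83 × 6.5% = $46,717.05. Over-quota duty = $944,594.31 × 27% = $255,040.46.
Line duty = $46,717.05 + $255,040.46 = $301,757.51.
Line 2 (J-899, Faron, 3,625 units, $650,180.00):
Base rate for J-899 is 30.5%.
Origin Faron qualifies under the Cormark–Faron agreement and J-899 is covered: preferential rate 26% applies instead.
The additional-duty order on J-899 targets Hesania, not Faron; it does not apply.
Duty = $650,180.00 × 26% = $169,046.80.
Total = $301,757.51 + $169,046.80 = $470,804.31.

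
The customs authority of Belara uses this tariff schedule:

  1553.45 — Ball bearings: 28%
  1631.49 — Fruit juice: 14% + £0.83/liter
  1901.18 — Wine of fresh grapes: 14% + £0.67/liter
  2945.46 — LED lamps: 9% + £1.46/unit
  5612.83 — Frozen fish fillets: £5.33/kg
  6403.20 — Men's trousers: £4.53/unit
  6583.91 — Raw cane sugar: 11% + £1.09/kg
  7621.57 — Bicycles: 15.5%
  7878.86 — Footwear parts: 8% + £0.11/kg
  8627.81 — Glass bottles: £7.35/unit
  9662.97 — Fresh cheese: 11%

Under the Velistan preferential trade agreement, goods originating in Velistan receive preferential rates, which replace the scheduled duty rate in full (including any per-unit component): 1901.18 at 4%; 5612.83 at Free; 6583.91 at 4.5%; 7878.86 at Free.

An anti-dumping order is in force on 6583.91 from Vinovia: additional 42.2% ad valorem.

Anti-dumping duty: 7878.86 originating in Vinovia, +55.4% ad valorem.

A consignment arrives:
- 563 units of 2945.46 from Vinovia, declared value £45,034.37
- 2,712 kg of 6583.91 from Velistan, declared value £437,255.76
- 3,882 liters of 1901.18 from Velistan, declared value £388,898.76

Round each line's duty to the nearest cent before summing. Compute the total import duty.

£40,107.53

Line 1 (2945.46, Vinovia, 563 units, £45,034.37):
Base rate for 2945.46 is 9% + £1.46/unit.
Duty = £45,034.37 × 9% + 563 × £1.46 = £4,875.07.
Line 2 (6583.91, Velistan, 2,712 kg, £437,255.76):
Base rate for 6583.91 is 11% + £1.09/kg.
Origin Velistan qualifies under the Belara–Velistan agreement and 6583.91 is covered: preferential rate 4.5% applies instead.
The additional-duty order on 6583.91 targets Vinovia, not Velistan; it does not apply.
Duty = £437,255.76 × 4.5% = £19,676.51.
Line 3 (1901.18, Velistan, 3,882 liters, £388,898.76):
Base rate for 1901.18 is 14% + £0.67/liter.
Origin Velistan qualifies under the Belara–Velistan agreement and 1901.18 is covered: preferential rate 4% applies instead.
Duty = £388,898.76 × 4% = £15,555.95.
Total = £4,875.07 + £19,676.51 + £15,555.95 = £40,107.53.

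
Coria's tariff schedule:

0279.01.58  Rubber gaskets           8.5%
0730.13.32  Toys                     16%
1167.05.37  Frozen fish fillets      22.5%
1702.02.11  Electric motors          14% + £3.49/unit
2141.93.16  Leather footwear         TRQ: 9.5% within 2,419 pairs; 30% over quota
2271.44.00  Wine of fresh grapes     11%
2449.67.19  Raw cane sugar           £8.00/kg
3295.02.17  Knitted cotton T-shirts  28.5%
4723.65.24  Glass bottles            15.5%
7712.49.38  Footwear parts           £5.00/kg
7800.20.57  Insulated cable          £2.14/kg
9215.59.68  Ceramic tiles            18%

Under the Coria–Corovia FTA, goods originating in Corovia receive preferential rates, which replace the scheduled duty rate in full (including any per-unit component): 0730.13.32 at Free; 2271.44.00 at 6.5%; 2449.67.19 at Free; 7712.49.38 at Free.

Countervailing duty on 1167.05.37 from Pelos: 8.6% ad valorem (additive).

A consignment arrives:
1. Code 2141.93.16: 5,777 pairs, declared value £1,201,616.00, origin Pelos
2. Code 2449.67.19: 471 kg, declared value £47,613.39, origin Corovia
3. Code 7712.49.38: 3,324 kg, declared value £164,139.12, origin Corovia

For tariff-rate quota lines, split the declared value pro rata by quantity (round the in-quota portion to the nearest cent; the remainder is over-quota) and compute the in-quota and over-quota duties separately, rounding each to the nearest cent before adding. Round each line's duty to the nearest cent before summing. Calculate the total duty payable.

Line 1 (2141.93.16, Pelos, 5,777 pairs, £1,201,616.00):
Code 2141.93.16 is under a tariff-rate quota (threshold 2,419 pairs). In-quota: 2,419 pairs at 9.5%; over-quota: 3,358 pairs at 30%.
Pro-rata value split: in-quota = £1,201,616.00 × 2,419/5,777 = £503,152.00; over-quota = £1,201,616.00 − £503,152.00 = £698,464.00.
In-quota duty = £503,152.00 × 9.5% = £47,799.44. Over-quota duty = £698,464.00 × 30% = £209,539.20.
Line duty = £47,799.44 + £209,539.20 = £257,338.64.
Line 2 (2449.67.19, Corovia, 471 kg, £47,613.39):
Base rate for 2449.67.19 is £8.00/kg.
Origin Corovia qualifies under the Coria–Corovia agreement and 2449.67.19 is covered: preferential rate Free applies instead.
Duty = £47,613.39 × 0% = £0.00.
Line 3 (7712.49.38, Corovia, 3,324 kg, £164,139.12):
Base rate for 7712.49.38 is £5.00/kg.
Origin Corovia qualifies under the Coria–Corovia agreement and 7712.49.38 is covered: preferential rate Free applies instead.
Duty = £164,139.12 × 0% = £0.00.
Total = £257,338.64 + £0.00 + £0.00 = £257,338.64.

£257,338.64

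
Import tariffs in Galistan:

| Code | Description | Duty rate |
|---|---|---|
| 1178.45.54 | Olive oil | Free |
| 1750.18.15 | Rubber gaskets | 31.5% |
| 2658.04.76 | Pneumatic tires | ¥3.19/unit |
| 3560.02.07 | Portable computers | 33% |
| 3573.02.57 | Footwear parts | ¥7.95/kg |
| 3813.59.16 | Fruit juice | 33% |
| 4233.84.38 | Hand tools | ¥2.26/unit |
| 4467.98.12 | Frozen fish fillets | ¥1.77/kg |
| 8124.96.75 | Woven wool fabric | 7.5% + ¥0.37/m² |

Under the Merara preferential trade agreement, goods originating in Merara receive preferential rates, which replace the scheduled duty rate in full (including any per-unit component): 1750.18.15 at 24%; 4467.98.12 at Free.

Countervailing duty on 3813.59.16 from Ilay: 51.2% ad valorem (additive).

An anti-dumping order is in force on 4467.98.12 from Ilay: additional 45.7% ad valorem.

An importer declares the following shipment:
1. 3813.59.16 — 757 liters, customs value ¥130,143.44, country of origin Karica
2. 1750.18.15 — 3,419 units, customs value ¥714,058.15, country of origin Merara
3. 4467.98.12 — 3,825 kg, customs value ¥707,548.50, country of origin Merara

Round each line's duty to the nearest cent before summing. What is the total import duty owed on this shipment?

¥214,321.30

Line 1 (3813.59.16, Karica, 757 liters, ¥130,143.44):
Base rate for 3813.59.16 is 33%.
The additional-duty order on 3813.59.16 targets Ilay, not Karica; it does not apply.
Duty = ¥130,143.44 × 33% = ¥42,947.34.
Line 2 (1750.18.15, Merara, 3,419 units, ¥714,058.15):
Base rate for 1750.18.15 is 31.5%.
Origin Merara qualifies under the Galistan–Merara agreement and 1750.18.15 is covered: preferential rate 24% applies instead.
Duty = ¥714,058.15 × 24% = ¥171,373.96.
Line 3 (4467.98.12, Merara, 3,825 kg, ¥707,548.50):
Base rate for 4467.98.12 is ¥1.77/kg.
Origin Merara qualifies under the Galistan–Merara agreement and 4467.98.12 is covered: preferential rate Free applies instead.
The additional-duty order on 4467.98.12 targets Ilay, not Merara; it does not apply.
Duty = ¥707,548.50 × 0% = ¥0.00.
Total = ¥42,947.34 + ¥171,373.96 + ¥0.00 = ¥214,321.30.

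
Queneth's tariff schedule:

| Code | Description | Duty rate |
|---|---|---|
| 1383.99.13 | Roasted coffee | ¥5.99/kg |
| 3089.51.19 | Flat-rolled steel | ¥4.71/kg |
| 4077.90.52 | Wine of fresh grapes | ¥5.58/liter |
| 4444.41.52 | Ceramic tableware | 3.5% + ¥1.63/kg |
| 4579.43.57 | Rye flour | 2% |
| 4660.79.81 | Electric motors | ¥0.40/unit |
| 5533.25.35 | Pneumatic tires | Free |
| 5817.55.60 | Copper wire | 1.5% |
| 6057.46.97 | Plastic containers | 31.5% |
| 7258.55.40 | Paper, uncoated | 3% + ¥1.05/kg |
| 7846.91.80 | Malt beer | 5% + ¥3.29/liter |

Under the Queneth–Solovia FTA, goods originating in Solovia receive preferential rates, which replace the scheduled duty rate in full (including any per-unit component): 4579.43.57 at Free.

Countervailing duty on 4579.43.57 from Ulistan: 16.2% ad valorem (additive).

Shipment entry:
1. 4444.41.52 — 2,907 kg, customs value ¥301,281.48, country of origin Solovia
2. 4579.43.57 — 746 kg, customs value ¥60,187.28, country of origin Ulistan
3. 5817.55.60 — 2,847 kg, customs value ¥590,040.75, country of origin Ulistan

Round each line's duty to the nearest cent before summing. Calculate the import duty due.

¥35,087.95

Line 1 (4444.41.52, Solovia, 2,907 kg, ¥301,281.48):
Base rate for 4444.41.52 is 3.5% + ¥1.63/kg.
Origin Solovia is the FTA partner but 4444.41.52 is not on the preference list; base rate stands.
Duty = ¥301,281.48 × 3.5% + 2,907 × ¥1.63 = ¥15,283.26.
Line 2 (4579.43.57, Ulistan, 746 kg, ¥60,187.28):
Base rate for 4579.43.57 is 2%.
4579.43.57 has an FTA preferential rate, but origin Ulistan is not Solovia; base rate stands.
Additional duty on 4579.43.57 from Ulistan: +16.2%. Applied ad valorem rate: 2% + 16.2% = 18.2%.
Duty = ¥60,187.28 × 18.2% = ¥10,954.08.
Line 3 (5817.55.60, Ulistan, 2,847 kg, ¥590,040.75):
Base rate for 5817.55.60 is 1.5%.
Duty = ¥590,040.75 × 1.5% = ¥8,850.61.
Total = ¥15,283.26 + ¥10,954.08 + ¥8,850.61 = ¥35,087.95.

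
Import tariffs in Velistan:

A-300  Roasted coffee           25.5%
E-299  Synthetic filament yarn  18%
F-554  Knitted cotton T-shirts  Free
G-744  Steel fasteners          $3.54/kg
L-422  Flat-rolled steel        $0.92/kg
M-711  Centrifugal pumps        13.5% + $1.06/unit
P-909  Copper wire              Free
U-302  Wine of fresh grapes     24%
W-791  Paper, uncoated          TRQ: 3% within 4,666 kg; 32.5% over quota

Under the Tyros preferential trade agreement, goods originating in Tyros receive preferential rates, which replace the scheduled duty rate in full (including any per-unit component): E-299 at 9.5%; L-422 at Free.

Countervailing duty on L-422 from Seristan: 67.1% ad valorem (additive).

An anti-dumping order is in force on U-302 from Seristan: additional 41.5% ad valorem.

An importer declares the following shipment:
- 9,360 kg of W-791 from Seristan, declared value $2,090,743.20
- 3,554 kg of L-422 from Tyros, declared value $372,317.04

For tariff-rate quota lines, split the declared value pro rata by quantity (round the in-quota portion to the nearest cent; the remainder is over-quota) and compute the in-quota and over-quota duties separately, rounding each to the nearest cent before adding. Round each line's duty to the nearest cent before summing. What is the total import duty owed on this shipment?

$372,029.43

Line 1 (W-791, Seristan, 9,360 kg, $2,090,743.20):
Code W-791 is under a tariff-rate quota (threshold 4,666 kg). In-quota: 4,666 kg at 3%; over-quota: 4,694 kg at 32.5%.
Pro-rata value split: in-quota = $2,090,743.20 × 4,666/9,360 = $1,042,244.42; over-quota = $2,090,743.20 − $1,042,244.42 = $1,048,498.78.
In-quota duty = $1,042,244.42 × 3% = $31,267.33. Over-quota duty = $1,048,498.78 × 32.5% = $340,762.10.
Line duty = $31,267.33 + $340,762.10 = $372,029.43.
Line 2 (L-422, Tyros, 3,554 kg, $372,317.04):
Base rate for L-422 is $0.92/kg.
Origin Tyros qualifies under the Velistan–Tyros agreement and L-422 is covered: preferential rate Free applies instead.
The additional-duty order on L-422 targets Seristan, not Tyros; it does not apply.
Duty = $372,317.04 × 0% = $0.00.
Total = $372,029.43 + $0.00 = $372,029.43.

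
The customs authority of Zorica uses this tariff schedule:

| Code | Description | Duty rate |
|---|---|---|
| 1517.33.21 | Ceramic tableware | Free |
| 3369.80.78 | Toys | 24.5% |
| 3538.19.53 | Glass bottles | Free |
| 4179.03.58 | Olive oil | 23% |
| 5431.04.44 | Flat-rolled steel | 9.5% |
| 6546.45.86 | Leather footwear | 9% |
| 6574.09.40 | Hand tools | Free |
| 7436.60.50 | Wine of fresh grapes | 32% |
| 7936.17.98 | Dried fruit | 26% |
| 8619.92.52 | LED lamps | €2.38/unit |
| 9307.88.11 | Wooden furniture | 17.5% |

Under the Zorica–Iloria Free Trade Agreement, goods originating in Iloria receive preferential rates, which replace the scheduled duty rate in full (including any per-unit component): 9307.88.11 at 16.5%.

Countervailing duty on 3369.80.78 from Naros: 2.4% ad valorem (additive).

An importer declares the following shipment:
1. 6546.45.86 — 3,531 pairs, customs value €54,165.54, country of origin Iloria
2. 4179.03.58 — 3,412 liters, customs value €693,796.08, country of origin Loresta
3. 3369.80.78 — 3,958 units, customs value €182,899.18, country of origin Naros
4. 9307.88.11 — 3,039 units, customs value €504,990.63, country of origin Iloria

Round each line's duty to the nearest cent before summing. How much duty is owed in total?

Line 1 (6546.45.86, Iloria, 3,531 pairs, €54,165.54):
Base rate for 6546.45.86 is 9%.
Origin Iloria is the FTA partner but 6546.45.86 is not on the preference list; base rate stands.
Duty = €54,165.54 × 9% = €4,874.90.
Line 2 (4179.03.58, Loresta, 3,412 liters, €693,796.08):
Base rate for 4179.03.58 is 23%.
Duty = €693,796.08 × 23% = €159,573.10.
Line 3 (3369.80.78, Naros, 3,958 units, €182,899.18):
Base rate for 3369.80.78 is 24.5%.
Additional duty on 3369.80.78 from Naros: +2.4%. Applied ad valorem rate: 24.5% + 2.4% = 26.9%.
Duty = €182,899.18 × 26.9% = €49,199.88.
Line 4 (9307.88.11, Iloria, 3,039 units, €504,990.63):
Base rate for 9307.88.11 is 17.5%.
Origin Iloria qualifies under the Zorica–Iloria agreement and 9307.88.11 is covered: preferential rate 16.5% applies instead.
Duty = €504,990.63 × 16.5% = €83,323.45.
Total = €4,874.90 + €159,573.10 + €49,199.88 + €83,323.45 = €296,971.33.

€296,971.33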